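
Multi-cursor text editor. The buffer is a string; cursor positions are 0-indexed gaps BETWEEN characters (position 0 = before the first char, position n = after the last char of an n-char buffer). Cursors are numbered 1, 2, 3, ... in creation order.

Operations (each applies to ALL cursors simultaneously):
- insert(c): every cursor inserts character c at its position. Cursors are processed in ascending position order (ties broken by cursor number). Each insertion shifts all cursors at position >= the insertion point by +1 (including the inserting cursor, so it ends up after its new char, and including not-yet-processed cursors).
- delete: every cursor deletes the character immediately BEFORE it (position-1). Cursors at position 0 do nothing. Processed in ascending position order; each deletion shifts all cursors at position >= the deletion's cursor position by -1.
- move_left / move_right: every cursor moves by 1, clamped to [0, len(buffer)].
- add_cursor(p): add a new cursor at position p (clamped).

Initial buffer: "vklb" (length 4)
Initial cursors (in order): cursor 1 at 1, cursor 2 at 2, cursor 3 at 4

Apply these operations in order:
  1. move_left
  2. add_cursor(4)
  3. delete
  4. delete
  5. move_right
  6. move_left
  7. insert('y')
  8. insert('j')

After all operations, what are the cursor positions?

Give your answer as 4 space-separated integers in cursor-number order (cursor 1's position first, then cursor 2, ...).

After op 1 (move_left): buffer="vklb" (len 4), cursors c1@0 c2@1 c3@3, authorship ....
After op 2 (add_cursor(4)): buffer="vklb" (len 4), cursors c1@0 c2@1 c3@3 c4@4, authorship ....
After op 3 (delete): buffer="k" (len 1), cursors c1@0 c2@0 c3@1 c4@1, authorship .
After op 4 (delete): buffer="" (len 0), cursors c1@0 c2@0 c3@0 c4@0, authorship 
After op 5 (move_right): buffer="" (len 0), cursors c1@0 c2@0 c3@0 c4@0, authorship 
After op 6 (move_left): buffer="" (len 0), cursors c1@0 c2@0 c3@0 c4@0, authorship 
After op 7 (insert('y')): buffer="yyyy" (len 4), cursors c1@4 c2@4 c3@4 c4@4, authorship 1234
After op 8 (insert('j')): buffer="yyyyjjjj" (len 8), cursors c1@8 c2@8 c3@8 c4@8, authorship 12341234

Answer: 8 8 8 8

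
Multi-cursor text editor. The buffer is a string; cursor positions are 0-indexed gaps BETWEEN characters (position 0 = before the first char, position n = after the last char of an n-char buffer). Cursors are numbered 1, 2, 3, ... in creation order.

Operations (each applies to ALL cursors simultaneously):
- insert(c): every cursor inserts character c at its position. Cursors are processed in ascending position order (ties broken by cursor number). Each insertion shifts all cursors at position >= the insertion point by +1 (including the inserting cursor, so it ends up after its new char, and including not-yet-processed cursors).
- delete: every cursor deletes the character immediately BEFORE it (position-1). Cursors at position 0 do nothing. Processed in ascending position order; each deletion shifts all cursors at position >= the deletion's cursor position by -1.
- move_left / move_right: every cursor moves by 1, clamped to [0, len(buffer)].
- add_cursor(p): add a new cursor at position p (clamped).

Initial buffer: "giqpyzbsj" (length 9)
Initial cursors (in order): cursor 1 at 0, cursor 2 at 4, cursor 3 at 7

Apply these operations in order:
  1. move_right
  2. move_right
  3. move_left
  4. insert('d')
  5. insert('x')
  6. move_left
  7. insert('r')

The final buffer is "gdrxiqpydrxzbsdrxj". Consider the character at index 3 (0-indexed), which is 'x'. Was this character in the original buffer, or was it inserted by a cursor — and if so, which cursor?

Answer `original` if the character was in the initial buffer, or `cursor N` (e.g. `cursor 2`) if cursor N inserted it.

Answer: cursor 1

Derivation:
After op 1 (move_right): buffer="giqpyzbsj" (len 9), cursors c1@1 c2@5 c3@8, authorship .........
After op 2 (move_right): buffer="giqpyzbsj" (len 9), cursors c1@2 c2@6 c3@9, authorship .........
After op 3 (move_left): buffer="giqpyzbsj" (len 9), cursors c1@1 c2@5 c3@8, authorship .........
After op 4 (insert('d')): buffer="gdiqpydzbsdj" (len 12), cursors c1@2 c2@7 c3@11, authorship .1....2...3.
After op 5 (insert('x')): buffer="gdxiqpydxzbsdxj" (len 15), cursors c1@3 c2@9 c3@14, authorship .11....22...33.
After op 6 (move_left): buffer="gdxiqpydxzbsdxj" (len 15), cursors c1@2 c2@8 c3@13, authorship .11....22...33.
After op 7 (insert('r')): buffer="gdrxiqpydrxzbsdrxj" (len 18), cursors c1@3 c2@10 c3@16, authorship .111....222...333.
Authorship (.=original, N=cursor N): . 1 1 1 . . . . 2 2 2 . . . 3 3 3 .
Index 3: author = 1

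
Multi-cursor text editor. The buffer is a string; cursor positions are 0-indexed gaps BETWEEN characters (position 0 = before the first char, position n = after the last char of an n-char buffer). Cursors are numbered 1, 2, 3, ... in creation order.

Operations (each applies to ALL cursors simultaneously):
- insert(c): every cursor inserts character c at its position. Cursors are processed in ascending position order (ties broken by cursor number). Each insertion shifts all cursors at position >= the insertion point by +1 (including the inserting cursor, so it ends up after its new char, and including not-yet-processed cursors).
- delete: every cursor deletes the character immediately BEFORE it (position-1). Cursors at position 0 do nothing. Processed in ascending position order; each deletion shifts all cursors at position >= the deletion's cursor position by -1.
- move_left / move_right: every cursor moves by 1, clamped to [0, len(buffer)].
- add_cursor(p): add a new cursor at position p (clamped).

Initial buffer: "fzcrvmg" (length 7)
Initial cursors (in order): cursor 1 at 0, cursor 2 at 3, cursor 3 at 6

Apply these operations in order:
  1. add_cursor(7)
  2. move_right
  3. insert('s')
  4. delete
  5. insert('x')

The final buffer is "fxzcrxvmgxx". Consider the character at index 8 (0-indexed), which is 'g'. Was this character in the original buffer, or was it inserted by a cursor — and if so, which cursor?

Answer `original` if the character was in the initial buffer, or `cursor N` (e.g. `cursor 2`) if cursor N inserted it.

Answer: original

Derivation:
After op 1 (add_cursor(7)): buffer="fzcrvmg" (len 7), cursors c1@0 c2@3 c3@6 c4@7, authorship .......
After op 2 (move_right): buffer="fzcrvmg" (len 7), cursors c1@1 c2@4 c3@7 c4@7, authorship .......
After op 3 (insert('s')): buffer="fszcrsvmgss" (len 11), cursors c1@2 c2@6 c3@11 c4@11, authorship .1...2...34
After op 4 (delete): buffer="fzcrvmg" (len 7), cursors c1@1 c2@4 c3@7 c4@7, authorship .......
After op 5 (insert('x')): buffer="fxzcrxvmgxx" (len 11), cursors c1@2 c2@6 c3@11 c4@11, authorship .1...2...34
Authorship (.=original, N=cursor N): . 1 . . . 2 . . . 3 4
Index 8: author = original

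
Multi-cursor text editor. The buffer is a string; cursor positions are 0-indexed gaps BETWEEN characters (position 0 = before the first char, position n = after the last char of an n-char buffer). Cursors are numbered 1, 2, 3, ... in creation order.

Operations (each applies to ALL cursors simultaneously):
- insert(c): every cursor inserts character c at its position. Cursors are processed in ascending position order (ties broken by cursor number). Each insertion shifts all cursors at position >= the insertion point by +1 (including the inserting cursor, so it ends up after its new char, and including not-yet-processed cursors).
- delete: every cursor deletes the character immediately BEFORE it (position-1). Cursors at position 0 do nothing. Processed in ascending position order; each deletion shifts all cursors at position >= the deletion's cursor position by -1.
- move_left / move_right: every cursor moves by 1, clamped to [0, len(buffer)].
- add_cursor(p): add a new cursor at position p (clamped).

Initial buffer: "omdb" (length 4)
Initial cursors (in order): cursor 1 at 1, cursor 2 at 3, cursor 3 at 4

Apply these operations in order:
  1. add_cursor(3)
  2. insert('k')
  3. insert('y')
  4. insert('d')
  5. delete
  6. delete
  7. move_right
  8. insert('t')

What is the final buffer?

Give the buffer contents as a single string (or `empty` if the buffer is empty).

After op 1 (add_cursor(3)): buffer="omdb" (len 4), cursors c1@1 c2@3 c4@3 c3@4, authorship ....
After op 2 (insert('k')): buffer="okmdkkbk" (len 8), cursors c1@2 c2@6 c4@6 c3@8, authorship .1..24.3
After op 3 (insert('y')): buffer="okymdkkyybky" (len 12), cursors c1@3 c2@9 c4@9 c3@12, authorship .11..2424.33
After op 4 (insert('d')): buffer="okydmdkkyyddbkyd" (len 16), cursors c1@4 c2@12 c4@12 c3@16, authorship .111..242424.333
After op 5 (delete): buffer="okymdkkyybky" (len 12), cursors c1@3 c2@9 c4@9 c3@12, authorship .11..2424.33
After op 6 (delete): buffer="okmdkkbk" (len 8), cursors c1@2 c2@6 c4@6 c3@8, authorship .1..24.3
After op 7 (move_right): buffer="okmdkkbk" (len 8), cursors c1@3 c2@7 c4@7 c3@8, authorship .1..24.3
After op 8 (insert('t')): buffer="okmtdkkbttkt" (len 12), cursors c1@4 c2@10 c4@10 c3@12, authorship .1.1.24.2433

Answer: okmtdkkbttkt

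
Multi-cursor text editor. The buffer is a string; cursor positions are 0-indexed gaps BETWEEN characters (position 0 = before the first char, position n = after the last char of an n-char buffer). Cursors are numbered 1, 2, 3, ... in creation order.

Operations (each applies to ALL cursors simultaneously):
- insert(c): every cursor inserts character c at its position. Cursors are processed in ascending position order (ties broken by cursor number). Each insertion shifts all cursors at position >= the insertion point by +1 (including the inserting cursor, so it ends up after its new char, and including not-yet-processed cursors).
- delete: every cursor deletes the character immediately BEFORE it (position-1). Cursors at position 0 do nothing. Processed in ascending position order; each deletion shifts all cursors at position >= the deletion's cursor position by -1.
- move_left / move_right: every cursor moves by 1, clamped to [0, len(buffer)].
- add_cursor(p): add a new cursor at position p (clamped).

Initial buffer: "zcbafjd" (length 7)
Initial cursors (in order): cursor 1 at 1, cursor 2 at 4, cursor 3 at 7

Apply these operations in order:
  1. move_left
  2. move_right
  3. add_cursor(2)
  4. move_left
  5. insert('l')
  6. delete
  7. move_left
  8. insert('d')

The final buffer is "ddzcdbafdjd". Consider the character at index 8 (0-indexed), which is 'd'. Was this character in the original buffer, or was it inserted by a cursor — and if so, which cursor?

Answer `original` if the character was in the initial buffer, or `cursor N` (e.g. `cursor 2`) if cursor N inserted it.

After op 1 (move_left): buffer="zcbafjd" (len 7), cursors c1@0 c2@3 c3@6, authorship .......
After op 2 (move_right): buffer="zcbafjd" (len 7), cursors c1@1 c2@4 c3@7, authorship .......
After op 3 (add_cursor(2)): buffer="zcbafjd" (len 7), cursors c1@1 c4@2 c2@4 c3@7, authorship .......
After op 4 (move_left): buffer="zcbafjd" (len 7), cursors c1@0 c4@1 c2@3 c3@6, authorship .......
After op 5 (insert('l')): buffer="lzlcblafjld" (len 11), cursors c1@1 c4@3 c2@6 c3@10, authorship 1.4..2...3.
After op 6 (delete): buffer="zcbafjd" (len 7), cursors c1@0 c4@1 c2@3 c3@6, authorship .......
After op 7 (move_left): buffer="zcbafjd" (len 7), cursors c1@0 c4@0 c2@2 c3@5, authorship .......
After op 8 (insert('d')): buffer="ddzcdbafdjd" (len 11), cursors c1@2 c4@2 c2@5 c3@9, authorship 14..2...3..
Authorship (.=original, N=cursor N): 1 4 . . 2 . . . 3 . .
Index 8: author = 3

Answer: cursor 3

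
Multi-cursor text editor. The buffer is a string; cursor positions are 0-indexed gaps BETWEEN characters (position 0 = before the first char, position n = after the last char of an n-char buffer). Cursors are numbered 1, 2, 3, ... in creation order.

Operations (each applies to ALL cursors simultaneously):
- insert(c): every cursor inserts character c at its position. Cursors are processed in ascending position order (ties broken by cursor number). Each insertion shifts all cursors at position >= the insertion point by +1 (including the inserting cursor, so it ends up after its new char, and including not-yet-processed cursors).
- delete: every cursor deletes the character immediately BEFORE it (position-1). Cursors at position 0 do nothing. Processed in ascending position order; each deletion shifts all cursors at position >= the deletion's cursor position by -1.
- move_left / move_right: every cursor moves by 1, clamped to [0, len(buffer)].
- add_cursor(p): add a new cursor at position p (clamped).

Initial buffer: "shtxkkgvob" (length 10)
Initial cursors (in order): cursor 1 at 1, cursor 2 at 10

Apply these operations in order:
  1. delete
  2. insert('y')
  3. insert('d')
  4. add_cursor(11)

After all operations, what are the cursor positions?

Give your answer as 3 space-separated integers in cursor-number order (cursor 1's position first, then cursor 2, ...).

After op 1 (delete): buffer="htxkkgvo" (len 8), cursors c1@0 c2@8, authorship ........
After op 2 (insert('y')): buffer="yhtxkkgvoy" (len 10), cursors c1@1 c2@10, authorship 1........2
After op 3 (insert('d')): buffer="ydhtxkkgvoyd" (len 12), cursors c1@2 c2@12, authorship 11........22
After op 4 (add_cursor(11)): buffer="ydhtxkkgvoyd" (len 12), cursors c1@2 c3@11 c2@12, authorship 11........22

Answer: 2 12 11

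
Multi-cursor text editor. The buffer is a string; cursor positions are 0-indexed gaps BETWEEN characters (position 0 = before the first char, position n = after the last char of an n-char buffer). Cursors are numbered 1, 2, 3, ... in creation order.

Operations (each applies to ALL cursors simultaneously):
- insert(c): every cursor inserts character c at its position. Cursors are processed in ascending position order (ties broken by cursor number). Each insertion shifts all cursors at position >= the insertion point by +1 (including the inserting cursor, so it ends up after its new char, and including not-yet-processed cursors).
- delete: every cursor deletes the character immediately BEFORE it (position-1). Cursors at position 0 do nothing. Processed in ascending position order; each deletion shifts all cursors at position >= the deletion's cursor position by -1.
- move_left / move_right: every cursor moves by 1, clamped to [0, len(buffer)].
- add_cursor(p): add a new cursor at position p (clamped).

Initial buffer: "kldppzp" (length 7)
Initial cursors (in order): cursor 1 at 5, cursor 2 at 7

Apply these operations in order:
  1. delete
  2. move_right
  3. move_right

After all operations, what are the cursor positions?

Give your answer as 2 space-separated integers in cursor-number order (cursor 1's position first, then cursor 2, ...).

After op 1 (delete): buffer="kldpz" (len 5), cursors c1@4 c2@5, authorship .....
After op 2 (move_right): buffer="kldpz" (len 5), cursors c1@5 c2@5, authorship .....
After op 3 (move_right): buffer="kldpz" (len 5), cursors c1@5 c2@5, authorship .....

Answer: 5 5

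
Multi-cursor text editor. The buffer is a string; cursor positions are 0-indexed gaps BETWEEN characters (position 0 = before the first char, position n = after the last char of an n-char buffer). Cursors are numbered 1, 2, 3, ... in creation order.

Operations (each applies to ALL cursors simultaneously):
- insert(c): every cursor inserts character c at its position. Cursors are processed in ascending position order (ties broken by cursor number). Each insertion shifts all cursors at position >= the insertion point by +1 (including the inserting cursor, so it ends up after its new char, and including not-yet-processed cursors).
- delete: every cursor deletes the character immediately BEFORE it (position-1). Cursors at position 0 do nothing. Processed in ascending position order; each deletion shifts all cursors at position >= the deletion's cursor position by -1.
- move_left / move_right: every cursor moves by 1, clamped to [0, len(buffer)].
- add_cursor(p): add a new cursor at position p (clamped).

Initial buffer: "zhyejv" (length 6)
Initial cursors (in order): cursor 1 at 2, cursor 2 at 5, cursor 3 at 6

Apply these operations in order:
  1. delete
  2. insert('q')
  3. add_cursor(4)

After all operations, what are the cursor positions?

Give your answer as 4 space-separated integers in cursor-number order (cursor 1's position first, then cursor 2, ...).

After op 1 (delete): buffer="zye" (len 3), cursors c1@1 c2@3 c3@3, authorship ...
After op 2 (insert('q')): buffer="zqyeqq" (len 6), cursors c1@2 c2@6 c3@6, authorship .1..23
After op 3 (add_cursor(4)): buffer="zqyeqq" (len 6), cursors c1@2 c4@4 c2@6 c3@6, authorship .1..23

Answer: 2 6 6 4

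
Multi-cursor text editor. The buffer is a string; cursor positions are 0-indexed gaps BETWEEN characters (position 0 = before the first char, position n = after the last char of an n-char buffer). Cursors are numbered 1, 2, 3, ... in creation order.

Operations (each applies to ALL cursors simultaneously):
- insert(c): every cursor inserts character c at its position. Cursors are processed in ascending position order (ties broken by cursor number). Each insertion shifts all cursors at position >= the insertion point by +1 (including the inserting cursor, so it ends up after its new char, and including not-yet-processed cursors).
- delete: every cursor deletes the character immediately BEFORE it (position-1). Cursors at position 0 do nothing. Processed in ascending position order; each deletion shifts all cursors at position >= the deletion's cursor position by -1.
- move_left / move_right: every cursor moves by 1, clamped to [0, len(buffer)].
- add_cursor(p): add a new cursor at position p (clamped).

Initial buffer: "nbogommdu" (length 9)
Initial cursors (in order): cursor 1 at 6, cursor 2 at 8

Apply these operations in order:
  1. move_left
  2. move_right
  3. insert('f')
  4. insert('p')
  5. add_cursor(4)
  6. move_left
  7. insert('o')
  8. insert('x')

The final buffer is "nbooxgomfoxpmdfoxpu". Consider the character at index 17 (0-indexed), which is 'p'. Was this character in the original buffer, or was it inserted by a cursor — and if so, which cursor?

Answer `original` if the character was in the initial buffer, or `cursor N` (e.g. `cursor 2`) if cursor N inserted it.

Answer: cursor 2

Derivation:
After op 1 (move_left): buffer="nbogommdu" (len 9), cursors c1@5 c2@7, authorship .........
After op 2 (move_right): buffer="nbogommdu" (len 9), cursors c1@6 c2@8, authorship .........
After op 3 (insert('f')): buffer="nbogomfmdfu" (len 11), cursors c1@7 c2@10, authorship ......1..2.
After op 4 (insert('p')): buffer="nbogomfpmdfpu" (len 13), cursors c1@8 c2@12, authorship ......11..22.
After op 5 (add_cursor(4)): buffer="nbogomfpmdfpu" (len 13), cursors c3@4 c1@8 c2@12, authorship ......11..22.
After op 6 (move_left): buffer="nbogomfpmdfpu" (len 13), cursors c3@3 c1@7 c2@11, authorship ......11..22.
After op 7 (insert('o')): buffer="nboogomfopmdfopu" (len 16), cursors c3@4 c1@9 c2@14, authorship ...3...111..222.
After op 8 (insert('x')): buffer="nbooxgomfoxpmdfoxpu" (len 19), cursors c3@5 c1@11 c2@17, authorship ...33...1111..2222.
Authorship (.=original, N=cursor N): . . . 3 3 . . . 1 1 1 1 . . 2 2 2 2 .
Index 17: author = 2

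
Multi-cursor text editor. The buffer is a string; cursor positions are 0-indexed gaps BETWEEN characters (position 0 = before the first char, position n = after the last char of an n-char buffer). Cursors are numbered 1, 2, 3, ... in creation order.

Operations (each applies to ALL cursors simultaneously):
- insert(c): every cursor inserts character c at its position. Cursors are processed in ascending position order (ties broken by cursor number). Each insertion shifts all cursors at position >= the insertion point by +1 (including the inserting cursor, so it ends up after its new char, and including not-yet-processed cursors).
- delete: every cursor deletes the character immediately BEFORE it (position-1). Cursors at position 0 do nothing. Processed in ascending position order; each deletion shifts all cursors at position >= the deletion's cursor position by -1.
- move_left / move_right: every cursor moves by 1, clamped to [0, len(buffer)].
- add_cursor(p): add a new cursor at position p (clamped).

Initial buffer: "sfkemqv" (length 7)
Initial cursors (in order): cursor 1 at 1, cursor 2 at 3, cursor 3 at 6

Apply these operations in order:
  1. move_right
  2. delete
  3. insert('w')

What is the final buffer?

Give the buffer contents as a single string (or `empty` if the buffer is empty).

Answer: swkwmqw

Derivation:
After op 1 (move_right): buffer="sfkemqv" (len 7), cursors c1@2 c2@4 c3@7, authorship .......
After op 2 (delete): buffer="skmq" (len 4), cursors c1@1 c2@2 c3@4, authorship ....
After op 3 (insert('w')): buffer="swkwmqw" (len 7), cursors c1@2 c2@4 c3@7, authorship .1.2..3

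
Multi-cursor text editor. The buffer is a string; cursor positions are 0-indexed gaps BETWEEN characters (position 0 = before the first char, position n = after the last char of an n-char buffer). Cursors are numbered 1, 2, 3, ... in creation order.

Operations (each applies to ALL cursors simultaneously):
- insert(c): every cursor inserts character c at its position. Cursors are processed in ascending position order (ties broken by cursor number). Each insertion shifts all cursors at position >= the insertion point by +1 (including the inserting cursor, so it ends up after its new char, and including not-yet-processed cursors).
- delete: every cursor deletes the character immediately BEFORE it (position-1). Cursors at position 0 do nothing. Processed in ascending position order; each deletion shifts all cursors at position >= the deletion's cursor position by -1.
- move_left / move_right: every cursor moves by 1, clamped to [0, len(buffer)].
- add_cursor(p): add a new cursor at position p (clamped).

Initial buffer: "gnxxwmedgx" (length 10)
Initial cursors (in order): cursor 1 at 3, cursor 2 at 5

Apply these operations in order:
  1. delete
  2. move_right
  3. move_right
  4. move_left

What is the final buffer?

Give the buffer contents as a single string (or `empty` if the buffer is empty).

Answer: gnxmedgx

Derivation:
After op 1 (delete): buffer="gnxmedgx" (len 8), cursors c1@2 c2@3, authorship ........
After op 2 (move_right): buffer="gnxmedgx" (len 8), cursors c1@3 c2@4, authorship ........
After op 3 (move_right): buffer="gnxmedgx" (len 8), cursors c1@4 c2@5, authorship ........
After op 4 (move_left): buffer="gnxmedgx" (len 8), cursors c1@3 c2@4, authorship ........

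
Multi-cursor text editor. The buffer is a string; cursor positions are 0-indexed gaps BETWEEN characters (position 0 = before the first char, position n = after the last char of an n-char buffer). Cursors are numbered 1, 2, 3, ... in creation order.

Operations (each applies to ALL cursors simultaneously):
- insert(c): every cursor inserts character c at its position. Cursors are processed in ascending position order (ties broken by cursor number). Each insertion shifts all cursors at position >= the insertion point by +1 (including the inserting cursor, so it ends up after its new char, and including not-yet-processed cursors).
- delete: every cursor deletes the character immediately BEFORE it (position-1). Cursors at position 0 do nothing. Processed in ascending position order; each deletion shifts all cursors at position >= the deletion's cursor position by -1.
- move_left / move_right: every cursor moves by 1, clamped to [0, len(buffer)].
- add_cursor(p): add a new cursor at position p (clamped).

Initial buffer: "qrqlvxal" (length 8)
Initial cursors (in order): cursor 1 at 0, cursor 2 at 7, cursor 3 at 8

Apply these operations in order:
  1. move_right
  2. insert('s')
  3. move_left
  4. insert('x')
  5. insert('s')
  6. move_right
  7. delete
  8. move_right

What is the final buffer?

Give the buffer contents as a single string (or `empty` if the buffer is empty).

After op 1 (move_right): buffer="qrqlvxal" (len 8), cursors c1@1 c2@8 c3@8, authorship ........
After op 2 (insert('s')): buffer="qsrqlvxalss" (len 11), cursors c1@2 c2@11 c3@11, authorship .1.......23
After op 3 (move_left): buffer="qsrqlvxalss" (len 11), cursors c1@1 c2@10 c3@10, authorship .1.......23
After op 4 (insert('x')): buffer="qxsrqlvxalsxxs" (len 14), cursors c1@2 c2@13 c3@13, authorship .11.......2233
After op 5 (insert('s')): buffer="qxssrqlvxalsxxsss" (len 17), cursors c1@3 c2@16 c3@16, authorship .111.......223233
After op 6 (move_right): buffer="qxssrqlvxalsxxsss" (len 17), cursors c1@4 c2@17 c3@17, authorship .111.......223233
After op 7 (delete): buffer="qxsrqlvxalsxxs" (len 14), cursors c1@3 c2@14 c3@14, authorship .11.......2232
After op 8 (move_right): buffer="qxsrqlvxalsxxs" (len 14), cursors c1@4 c2@14 c3@14, authorship .11.......2232

Answer: qxsrqlvxalsxxs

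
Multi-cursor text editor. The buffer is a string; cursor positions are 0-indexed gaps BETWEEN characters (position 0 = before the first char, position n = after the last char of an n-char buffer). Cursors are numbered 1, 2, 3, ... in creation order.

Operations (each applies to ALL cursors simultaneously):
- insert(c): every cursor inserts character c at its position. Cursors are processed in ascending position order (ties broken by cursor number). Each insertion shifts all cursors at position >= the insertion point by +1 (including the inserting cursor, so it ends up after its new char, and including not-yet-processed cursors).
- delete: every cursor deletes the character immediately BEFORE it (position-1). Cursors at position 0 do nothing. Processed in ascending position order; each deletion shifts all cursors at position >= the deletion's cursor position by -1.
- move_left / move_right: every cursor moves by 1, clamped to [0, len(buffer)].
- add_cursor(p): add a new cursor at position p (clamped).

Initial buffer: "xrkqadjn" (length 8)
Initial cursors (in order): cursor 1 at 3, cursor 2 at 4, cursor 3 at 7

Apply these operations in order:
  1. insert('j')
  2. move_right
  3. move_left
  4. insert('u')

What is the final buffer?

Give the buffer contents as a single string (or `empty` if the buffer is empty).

Answer: xrkjuqjuadjjun

Derivation:
After op 1 (insert('j')): buffer="xrkjqjadjjn" (len 11), cursors c1@4 c2@6 c3@10, authorship ...1.2...3.
After op 2 (move_right): buffer="xrkjqjadjjn" (len 11), cursors c1@5 c2@7 c3@11, authorship ...1.2...3.
After op 3 (move_left): buffer="xrkjqjadjjn" (len 11), cursors c1@4 c2@6 c3@10, authorship ...1.2...3.
After op 4 (insert('u')): buffer="xrkjuqjuadjjun" (len 14), cursors c1@5 c2@8 c3@13, authorship ...11.22...33.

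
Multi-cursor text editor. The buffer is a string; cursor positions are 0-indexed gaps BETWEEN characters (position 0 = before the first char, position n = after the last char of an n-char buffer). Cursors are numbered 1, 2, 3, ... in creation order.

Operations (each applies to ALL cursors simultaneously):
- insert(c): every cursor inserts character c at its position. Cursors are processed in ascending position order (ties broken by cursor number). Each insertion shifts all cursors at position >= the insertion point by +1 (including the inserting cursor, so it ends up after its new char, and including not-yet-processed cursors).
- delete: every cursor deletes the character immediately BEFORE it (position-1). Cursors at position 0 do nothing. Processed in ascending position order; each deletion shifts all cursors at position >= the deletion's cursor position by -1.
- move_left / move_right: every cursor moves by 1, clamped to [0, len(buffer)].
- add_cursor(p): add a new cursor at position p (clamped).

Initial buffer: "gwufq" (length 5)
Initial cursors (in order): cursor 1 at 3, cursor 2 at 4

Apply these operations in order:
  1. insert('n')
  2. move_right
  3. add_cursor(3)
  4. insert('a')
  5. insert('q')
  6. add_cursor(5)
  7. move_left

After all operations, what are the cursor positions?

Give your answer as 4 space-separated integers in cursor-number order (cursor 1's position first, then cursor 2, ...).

Answer: 8 12 4 4

Derivation:
After op 1 (insert('n')): buffer="gwunfnq" (len 7), cursors c1@4 c2@6, authorship ...1.2.
After op 2 (move_right): buffer="gwunfnq" (len 7), cursors c1@5 c2@7, authorship ...1.2.
After op 3 (add_cursor(3)): buffer="gwunfnq" (len 7), cursors c3@3 c1@5 c2@7, authorship ...1.2.
After op 4 (insert('a')): buffer="gwuanfanqa" (len 10), cursors c3@4 c1@7 c2@10, authorship ...31.12.2
After op 5 (insert('q')): buffer="gwuaqnfaqnqaq" (len 13), cursors c3@5 c1@9 c2@13, authorship ...331.112.22
After op 6 (add_cursor(5)): buffer="gwuaqnfaqnqaq" (len 13), cursors c3@5 c4@5 c1@9 c2@13, authorship ...331.112.22
After op 7 (move_left): buffer="gwuaqnfaqnqaq" (len 13), cursors c3@4 c4@4 c1@8 c2@12, authorship ...331.112.22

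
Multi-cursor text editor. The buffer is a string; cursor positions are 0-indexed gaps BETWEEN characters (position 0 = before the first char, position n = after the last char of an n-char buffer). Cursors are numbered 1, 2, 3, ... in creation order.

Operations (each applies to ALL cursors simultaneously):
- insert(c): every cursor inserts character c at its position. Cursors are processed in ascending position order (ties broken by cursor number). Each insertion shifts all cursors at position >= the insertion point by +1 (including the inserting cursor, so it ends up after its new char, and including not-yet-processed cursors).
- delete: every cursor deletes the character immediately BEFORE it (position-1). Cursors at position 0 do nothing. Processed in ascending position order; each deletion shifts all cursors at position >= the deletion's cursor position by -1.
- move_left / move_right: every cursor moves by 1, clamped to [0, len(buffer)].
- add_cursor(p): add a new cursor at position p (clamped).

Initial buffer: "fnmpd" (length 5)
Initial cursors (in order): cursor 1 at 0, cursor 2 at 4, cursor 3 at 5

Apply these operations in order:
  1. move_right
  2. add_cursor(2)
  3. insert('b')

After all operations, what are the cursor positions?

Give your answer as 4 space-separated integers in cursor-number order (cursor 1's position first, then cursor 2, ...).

Answer: 2 9 9 4

Derivation:
After op 1 (move_right): buffer="fnmpd" (len 5), cursors c1@1 c2@5 c3@5, authorship .....
After op 2 (add_cursor(2)): buffer="fnmpd" (len 5), cursors c1@1 c4@2 c2@5 c3@5, authorship .....
After op 3 (insert('b')): buffer="fbnbmpdbb" (len 9), cursors c1@2 c4@4 c2@9 c3@9, authorship .1.4...23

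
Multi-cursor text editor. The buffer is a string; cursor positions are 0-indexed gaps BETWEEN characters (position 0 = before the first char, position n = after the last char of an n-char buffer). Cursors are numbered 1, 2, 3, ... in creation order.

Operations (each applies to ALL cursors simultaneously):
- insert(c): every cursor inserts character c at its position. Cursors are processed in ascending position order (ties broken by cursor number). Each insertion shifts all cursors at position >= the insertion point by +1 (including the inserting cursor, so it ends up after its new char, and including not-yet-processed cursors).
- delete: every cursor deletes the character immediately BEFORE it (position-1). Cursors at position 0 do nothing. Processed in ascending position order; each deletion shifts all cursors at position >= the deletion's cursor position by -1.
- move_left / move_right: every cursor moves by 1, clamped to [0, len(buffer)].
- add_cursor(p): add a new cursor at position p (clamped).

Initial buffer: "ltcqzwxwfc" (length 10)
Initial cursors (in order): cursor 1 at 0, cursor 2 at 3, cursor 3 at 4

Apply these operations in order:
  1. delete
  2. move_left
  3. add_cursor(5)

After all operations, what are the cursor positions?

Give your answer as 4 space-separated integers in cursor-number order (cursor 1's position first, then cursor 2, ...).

Answer: 0 1 1 5

Derivation:
After op 1 (delete): buffer="ltzwxwfc" (len 8), cursors c1@0 c2@2 c3@2, authorship ........
After op 2 (move_left): buffer="ltzwxwfc" (len 8), cursors c1@0 c2@1 c3@1, authorship ........
After op 3 (add_cursor(5)): buffer="ltzwxwfc" (len 8), cursors c1@0 c2@1 c3@1 c4@5, authorship ........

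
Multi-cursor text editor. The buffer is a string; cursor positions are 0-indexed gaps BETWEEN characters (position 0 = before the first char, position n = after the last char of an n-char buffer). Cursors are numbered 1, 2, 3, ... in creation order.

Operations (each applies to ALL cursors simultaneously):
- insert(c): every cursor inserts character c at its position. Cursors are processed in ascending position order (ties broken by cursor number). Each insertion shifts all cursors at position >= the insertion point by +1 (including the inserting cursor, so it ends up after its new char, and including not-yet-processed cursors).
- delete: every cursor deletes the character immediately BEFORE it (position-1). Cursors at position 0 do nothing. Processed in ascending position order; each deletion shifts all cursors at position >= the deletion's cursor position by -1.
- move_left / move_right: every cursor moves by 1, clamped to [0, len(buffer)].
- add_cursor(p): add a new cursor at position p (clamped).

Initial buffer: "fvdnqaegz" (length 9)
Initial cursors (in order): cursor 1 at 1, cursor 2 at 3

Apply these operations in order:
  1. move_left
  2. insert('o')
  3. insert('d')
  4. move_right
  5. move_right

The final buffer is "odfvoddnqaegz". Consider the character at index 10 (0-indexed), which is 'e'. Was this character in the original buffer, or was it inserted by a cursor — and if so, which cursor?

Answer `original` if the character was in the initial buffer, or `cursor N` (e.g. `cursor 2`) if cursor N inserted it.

After op 1 (move_left): buffer="fvdnqaegz" (len 9), cursors c1@0 c2@2, authorship .........
After op 2 (insert('o')): buffer="ofvodnqaegz" (len 11), cursors c1@1 c2@4, authorship 1..2.......
After op 3 (insert('d')): buffer="odfvoddnqaegz" (len 13), cursors c1@2 c2@6, authorship 11..22.......
After op 4 (move_right): buffer="odfvoddnqaegz" (len 13), cursors c1@3 c2@7, authorship 11..22.......
After op 5 (move_right): buffer="odfvoddnqaegz" (len 13), cursors c1@4 c2@8, authorship 11..22.......
Authorship (.=original, N=cursor N): 1 1 . . 2 2 . . . . . . .
Index 10: author = original

Answer: original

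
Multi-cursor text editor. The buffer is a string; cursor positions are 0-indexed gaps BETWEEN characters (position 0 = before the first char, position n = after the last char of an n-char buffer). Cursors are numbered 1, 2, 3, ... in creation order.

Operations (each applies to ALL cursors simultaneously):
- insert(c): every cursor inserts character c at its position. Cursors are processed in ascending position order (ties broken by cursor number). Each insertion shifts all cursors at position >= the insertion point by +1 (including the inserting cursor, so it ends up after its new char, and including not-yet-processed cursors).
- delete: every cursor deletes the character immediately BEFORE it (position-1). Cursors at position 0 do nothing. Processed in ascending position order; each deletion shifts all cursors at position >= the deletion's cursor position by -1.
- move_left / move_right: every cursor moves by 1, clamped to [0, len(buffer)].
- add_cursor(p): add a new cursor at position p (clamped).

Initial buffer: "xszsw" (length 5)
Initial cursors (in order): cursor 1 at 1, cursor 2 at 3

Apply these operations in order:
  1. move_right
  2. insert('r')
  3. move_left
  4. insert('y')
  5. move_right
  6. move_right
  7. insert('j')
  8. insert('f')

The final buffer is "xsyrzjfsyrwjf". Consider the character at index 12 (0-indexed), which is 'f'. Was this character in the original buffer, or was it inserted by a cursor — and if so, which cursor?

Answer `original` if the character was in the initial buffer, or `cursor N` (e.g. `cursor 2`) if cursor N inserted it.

After op 1 (move_right): buffer="xszsw" (len 5), cursors c1@2 c2@4, authorship .....
After op 2 (insert('r')): buffer="xsrzsrw" (len 7), cursors c1@3 c2@6, authorship ..1..2.
After op 3 (move_left): buffer="xsrzsrw" (len 7), cursors c1@2 c2@5, authorship ..1..2.
After op 4 (insert('y')): buffer="xsyrzsyrw" (len 9), cursors c1@3 c2@7, authorship ..11..22.
After op 5 (move_right): buffer="xsyrzsyrw" (len 9), cursors c1@4 c2@8, authorship ..11..22.
After op 6 (move_right): buffer="xsyrzsyrw" (len 9), cursors c1@5 c2@9, authorship ..11..22.
After op 7 (insert('j')): buffer="xsyrzjsyrwj" (len 11), cursors c1@6 c2@11, authorship ..11.1.22.2
After op 8 (insert('f')): buffer="xsyrzjfsyrwjf" (len 13), cursors c1@7 c2@13, authorship ..11.11.22.22
Authorship (.=original, N=cursor N): . . 1 1 . 1 1 . 2 2 . 2 2
Index 12: author = 2

Answer: cursor 2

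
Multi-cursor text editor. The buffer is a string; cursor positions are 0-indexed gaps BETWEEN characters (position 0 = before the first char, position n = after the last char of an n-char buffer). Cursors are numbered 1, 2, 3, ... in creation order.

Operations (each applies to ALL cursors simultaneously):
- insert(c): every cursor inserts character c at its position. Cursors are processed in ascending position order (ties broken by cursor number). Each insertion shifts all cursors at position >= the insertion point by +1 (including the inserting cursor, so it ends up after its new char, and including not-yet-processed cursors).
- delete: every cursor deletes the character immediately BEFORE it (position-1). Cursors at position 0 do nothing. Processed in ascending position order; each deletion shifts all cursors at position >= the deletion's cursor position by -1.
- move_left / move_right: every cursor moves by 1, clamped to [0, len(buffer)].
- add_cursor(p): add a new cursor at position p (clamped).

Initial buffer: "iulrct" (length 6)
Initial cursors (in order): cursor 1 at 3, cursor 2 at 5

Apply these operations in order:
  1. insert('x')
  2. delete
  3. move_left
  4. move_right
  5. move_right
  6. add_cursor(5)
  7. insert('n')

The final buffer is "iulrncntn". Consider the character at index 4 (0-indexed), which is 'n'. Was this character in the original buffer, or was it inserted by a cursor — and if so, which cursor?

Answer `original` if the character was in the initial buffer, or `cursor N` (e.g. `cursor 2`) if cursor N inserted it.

After op 1 (insert('x')): buffer="iulxrcxt" (len 8), cursors c1@4 c2@7, authorship ...1..2.
After op 2 (delete): buffer="iulrct" (len 6), cursors c1@3 c2@5, authorship ......
After op 3 (move_left): buffer="iulrct" (len 6), cursors c1@2 c2@4, authorship ......
After op 4 (move_right): buffer="iulrct" (len 6), cursors c1@3 c2@5, authorship ......
After op 5 (move_right): buffer="iulrct" (len 6), cursors c1@4 c2@6, authorship ......
After op 6 (add_cursor(5)): buffer="iulrct" (len 6), cursors c1@4 c3@5 c2@6, authorship ......
After op 7 (insert('n')): buffer="iulrncntn" (len 9), cursors c1@5 c3@7 c2@9, authorship ....1.3.2
Authorship (.=original, N=cursor N): . . . . 1 . 3 . 2
Index 4: author = 1

Answer: cursor 1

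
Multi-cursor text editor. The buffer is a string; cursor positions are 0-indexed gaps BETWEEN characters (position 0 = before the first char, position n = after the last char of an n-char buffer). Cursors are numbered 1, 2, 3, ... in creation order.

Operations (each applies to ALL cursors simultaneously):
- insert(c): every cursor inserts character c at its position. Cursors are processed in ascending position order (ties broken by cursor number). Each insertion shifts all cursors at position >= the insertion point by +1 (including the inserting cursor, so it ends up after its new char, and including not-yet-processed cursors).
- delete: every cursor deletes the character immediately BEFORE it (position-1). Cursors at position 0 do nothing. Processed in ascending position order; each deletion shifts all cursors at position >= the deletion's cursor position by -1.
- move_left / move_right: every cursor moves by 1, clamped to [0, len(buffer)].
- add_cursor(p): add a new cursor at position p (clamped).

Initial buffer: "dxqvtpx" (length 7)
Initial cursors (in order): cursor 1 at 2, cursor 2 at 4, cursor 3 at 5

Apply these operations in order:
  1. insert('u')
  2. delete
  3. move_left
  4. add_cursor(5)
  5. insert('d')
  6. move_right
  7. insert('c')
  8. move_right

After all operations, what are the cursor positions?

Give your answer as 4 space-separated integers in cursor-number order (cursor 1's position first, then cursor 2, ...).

After op 1 (insert('u')): buffer="dxuqvutupx" (len 10), cursors c1@3 c2@6 c3@8, authorship ..1..2.3..
After op 2 (delete): buffer="dxqvtpx" (len 7), cursors c1@2 c2@4 c3@5, authorship .......
After op 3 (move_left): buffer="dxqvtpx" (len 7), cursors c1@1 c2@3 c3@4, authorship .......
After op 4 (add_cursor(5)): buffer="dxqvtpx" (len 7), cursors c1@1 c2@3 c3@4 c4@5, authorship .......
After op 5 (insert('d')): buffer="ddxqdvdtdpx" (len 11), cursors c1@2 c2@5 c3@7 c4@9, authorship .1..2.3.4..
After op 6 (move_right): buffer="ddxqdvdtdpx" (len 11), cursors c1@3 c2@6 c3@8 c4@10, authorship .1..2.3.4..
After op 7 (insert('c')): buffer="ddxcqdvcdtcdpcx" (len 15), cursors c1@4 c2@8 c3@11 c4@14, authorship .1.1.2.23.34.4.
After op 8 (move_right): buffer="ddxcqdvcdtcdpcx" (len 15), cursors c1@5 c2@9 c3@12 c4@15, authorship .1.1.2.23.34.4.

Answer: 5 9 12 15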